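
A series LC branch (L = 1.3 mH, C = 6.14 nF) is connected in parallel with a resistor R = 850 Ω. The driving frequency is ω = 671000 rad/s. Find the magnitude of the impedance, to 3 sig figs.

506 Ω

X_L = ωL = 872 Ω
X_C = 1/(ωC) = 243 Ω
Branch 1: Z₁ = R = 850 Ω
Branch 2 (series LC): Z₂ = j(X_L − X_C) = j630 Ω
Parallel: Z = Z₁Z₂/(Z₁+Z₂), |Z| = 506 Ω, ∠Z = 53.5°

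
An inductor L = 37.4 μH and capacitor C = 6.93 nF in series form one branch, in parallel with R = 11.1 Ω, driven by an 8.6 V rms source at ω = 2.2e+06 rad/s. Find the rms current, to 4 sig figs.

X_L = ωL = 82.28 Ω
X_C = 1/(ωC) = 65.59 Ω
Branch 1: Z₁ = R = 11.10 Ω
Branch 2 (series LC): Z₂ = j(X_L − X_C) = j16.69 Ω
Parallel: Z = Z₁Z₂/(Z₁+Z₂), |Z| = 9.242 Ω, ∠Z = 33.63°
I = V/|Z| = 8.6/9.242 = 930.5 mA

930.5 mA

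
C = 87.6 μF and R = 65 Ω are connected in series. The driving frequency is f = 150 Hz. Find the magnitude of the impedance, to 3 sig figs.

66.1 Ω

ω = 2πf = 942.5 rad/s
X_C = 1/(ωC) = 12.1 Ω
Z = 65.0 − j12.1 Ω
|Z| = √(65.0² + 12.1²) = 66.1 Ω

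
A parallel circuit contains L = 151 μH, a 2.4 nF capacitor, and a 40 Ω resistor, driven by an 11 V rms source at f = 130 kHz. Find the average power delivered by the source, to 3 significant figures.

ω = 2πf = 816800 rad/s
X_L = ωL = 123 Ω
X_C = 1/(ωC) = 510 Ω
Parallel: admittances add. Y = 1/R + 1/(jωL) + jωC
Y = (0.0250 − j0.00615) S
|Y| = 0.0257 S → |Z| = 1/|Y| = 38.8 Ω, ∠Z = −∠Y = 13.8°
I = V/|Z| = 283 mA
P = VI cos φ = 11 × 0.283 × cos(13.8°) = 3.03 W

3.03 W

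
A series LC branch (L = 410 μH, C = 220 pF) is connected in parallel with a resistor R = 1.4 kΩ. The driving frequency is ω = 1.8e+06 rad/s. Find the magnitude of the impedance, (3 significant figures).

1100 Ω

X_L = ωL = 738 Ω
X_C = 1/(ωC) = 2530 Ω
Branch 1: Z₁ = R = 1400 Ω
Branch 2 (series LC): Z₂ = j(X_L − X_C) = −j1790 Ω
Parallel: Z = Z₁Z₂/(Z₁+Z₂), |Z| = 1100 Ω, ∠Z = -38.1°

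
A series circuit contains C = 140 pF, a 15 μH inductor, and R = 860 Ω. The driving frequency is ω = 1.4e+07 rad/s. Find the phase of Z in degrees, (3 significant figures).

-19.2°

X_L = ωL = 210 Ω
X_C = 1/(ωC) = 510 Ω
Net reactance X = X_L − X_C = -300 Ω
Z = 860 − j300 Ω
|Z| = √(860² + 300²) = 911 Ω
∠Z = arctan(-300/860) = -19.2°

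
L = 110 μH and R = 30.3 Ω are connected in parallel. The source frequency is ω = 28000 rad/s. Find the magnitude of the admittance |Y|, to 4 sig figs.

326.3 mS

X_L = ωL = 3.080 Ω
Parallel: admittances add. Y = 1/R + 1/(jωL)
Y = (0.03300 − j0.3247) S
|Y| = 0.3263 S → |Z| = 1/|Y| = 3.064 Ω, ∠Z = −∠Y = 84.20°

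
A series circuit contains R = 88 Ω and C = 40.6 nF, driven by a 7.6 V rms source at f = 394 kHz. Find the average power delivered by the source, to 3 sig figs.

ω = 2πf = 2.476e+06 rad/s
X_C = 1/(ωC) = 9.95 Ω
Z = 88.0 − j9.95 Ω
|Z| = √(88.0² + 9.95²) = 88.6 Ω
∠Z = arctan(-9.95/88.0) = -6.45°
I = V/|Z| = 85.8 mA
P = VI cos φ = 7.6 × 0.0858 × cos(-6.45°) = 648 mW

648 mW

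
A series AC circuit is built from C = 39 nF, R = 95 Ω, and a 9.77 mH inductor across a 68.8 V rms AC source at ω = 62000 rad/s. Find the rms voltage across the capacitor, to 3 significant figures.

133 V

X_L = ωL = 606 Ω
X_C = 1/(ωC) = 414 Ω
Net reactance X = X_L − X_C = 192 Ω
Z = 95.0 + j192 Ω
|Z| = √(95.0² + 192²) = 214 Ω
I = V/|Z| = 321 mA
V_C = I·|Z_C| = 0.321 × 414 = 133 V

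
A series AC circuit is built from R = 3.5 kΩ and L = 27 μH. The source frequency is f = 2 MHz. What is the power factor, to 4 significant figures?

ω = 2πf = 1.257e+07 rad/s
X_L = ωL = 339.3 Ω
Z = 3500 + j339.3 Ω
|Z| = √(3500² + 339.3²) = 3516 Ω
∠Z = arctan(339.3/3500) = 5.537°
cos φ = cos(5.537°) = 0.9953

0.9953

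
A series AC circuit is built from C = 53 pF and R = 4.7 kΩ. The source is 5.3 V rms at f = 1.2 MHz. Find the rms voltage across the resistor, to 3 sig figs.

ω = 2πf = 7.54e+06 rad/s
X_C = 1/(ωC) = 2500 Ω
Z = 4700 − j2500 Ω
|Z| = √(4700² + 2500²) = 5320 Ω
I = V/|Z| = 995 μA
V_R = I·|Z_R| = 0.000995 × 4700 = 4.68 V

4.68 V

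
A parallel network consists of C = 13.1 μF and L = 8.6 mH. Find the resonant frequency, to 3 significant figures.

ω₀ = 1/√(LC) = 1/√(0.0086 × 1.31e-05) = 2979 rad/s
f₀ = ω₀/(2π) = 474 Hz

474 Hz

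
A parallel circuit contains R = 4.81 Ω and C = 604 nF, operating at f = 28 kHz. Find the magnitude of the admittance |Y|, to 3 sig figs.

ω = 2πf = 175900 rad/s
X_C = 1/(ωC) = 9.41 Ω
Parallel: admittances add. Y = 1/R + jωC
Y = (0.208 + j0.106) S
|Y| = 0.233 S → |Z| = 1/|Y| = 4.28 Ω, ∠Z = −∠Y = -27.1°

233 mS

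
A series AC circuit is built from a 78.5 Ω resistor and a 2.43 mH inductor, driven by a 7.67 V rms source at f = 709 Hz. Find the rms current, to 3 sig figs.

ω = 2πf = 4455 rad/s
X_L = ωL = 10.8 Ω
Z = 78.5 + j10.8 Ω
|Z| = √(78.5² + 10.8²) = 79.2 Ω
I = V/|Z| = 7.67/79.2 = 96.8 mA

96.8 mA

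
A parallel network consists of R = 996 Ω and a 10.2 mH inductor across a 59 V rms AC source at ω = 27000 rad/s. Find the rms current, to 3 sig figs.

222 mA

X_L = ωL = 275 Ω
Parallel: admittances add. Y = 1/R + 1/(jωL)
Y = (0.00100 − j0.00363) S
|Y| = 0.00377 S → |Z| = 1/|Y| = 265 Ω, ∠Z = −∠Y = 74.5°
I = V/|Z| = 59/265 = 222 mA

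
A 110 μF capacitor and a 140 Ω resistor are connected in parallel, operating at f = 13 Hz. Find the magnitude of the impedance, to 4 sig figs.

87.12 Ω

ω = 2πf = 81.68 rad/s
X_C = 1/(ωC) = 111.3 Ω
Parallel: admittances add. Y = 1/R + jωC
Y = (0.007143 + j0.008985) S
|Y| = 0.01148 S → |Z| = 1/|Y| = 87.12 Ω, ∠Z = −∠Y = -51.52°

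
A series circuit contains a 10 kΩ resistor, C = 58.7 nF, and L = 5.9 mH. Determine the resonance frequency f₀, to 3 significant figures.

8.55 kHz

ω₀ = 1/√(LC) = 1/√(0.0059 × 5.87e-08) = 53730 rad/s
f₀ = ω₀/(2π) = 8.55 kHz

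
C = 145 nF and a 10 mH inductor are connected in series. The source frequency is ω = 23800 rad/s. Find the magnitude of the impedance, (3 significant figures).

51.8 Ω

X_L = ωL = 238 Ω
X_C = 1/(ωC) = 290 Ω
Net reactance X = X_L − X_C = -51.8 Ω
Z = − j51.8 Ω
|Z| = √(0² + 51.8²) = 51.8 Ω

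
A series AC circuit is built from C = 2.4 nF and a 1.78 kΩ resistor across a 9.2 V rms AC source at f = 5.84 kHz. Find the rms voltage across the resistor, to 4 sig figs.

ω = 2πf = 36690 rad/s
X_C = 1/(ωC) = 11360 Ω
Z = 1780 − j11360 Ω
|Z| = √(1780² + 11360²) = 11490 Ω
I = V/|Z| = 800.4 μA
V_R = I·|Z_R| = 0.0008004 × 1780 = 1.425 V

1.425 V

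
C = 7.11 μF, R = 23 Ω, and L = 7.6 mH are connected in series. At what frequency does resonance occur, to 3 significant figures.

ω₀ = 1/√(LC) = 1/√(0.0076 × 7.11e-06) = 4302 rad/s
f₀ = ω₀/(2π) = 685 Hz

685 Hz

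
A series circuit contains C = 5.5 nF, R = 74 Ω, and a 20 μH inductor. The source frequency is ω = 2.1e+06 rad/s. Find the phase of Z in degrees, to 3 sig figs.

-31.1°

X_L = ωL = 42.0 Ω
X_C = 1/(ωC) = 86.6 Ω
Net reactance X = X_L − X_C = -44.6 Ω
Z = 74.0 − j44.6 Ω
|Z| = √(74.0² + 44.6²) = 86.4 Ω
∠Z = arctan(-44.6/74.0) = -31.1°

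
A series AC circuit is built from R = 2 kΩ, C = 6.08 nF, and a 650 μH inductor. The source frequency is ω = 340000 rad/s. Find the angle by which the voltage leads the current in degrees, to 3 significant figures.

-7.48°

X_L = ωL = 221 Ω
X_C = 1/(ωC) = 484 Ω
Net reactance X = X_L − X_C = -263 Ω
Z = 2000 − j263 Ω
|Z| = √(2000² + 263²) = 2020 Ω
∠Z = arctan(-263/2000) = -7.48°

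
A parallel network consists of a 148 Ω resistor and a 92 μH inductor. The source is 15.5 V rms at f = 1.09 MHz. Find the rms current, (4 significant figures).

107.6 mA

ω = 2πf = 6.849e+06 rad/s
X_L = ωL = 630.1 Ω
Parallel: admittances add. Y = 1/R + 1/(jωL)
Y = (0.006757 − j0.001587) S
|Y| = 0.006941 S → |Z| = 1/|Y| = 144.1 Ω, ∠Z = −∠Y = 13.22°
I = V/|Z| = 15.5/144.1 = 107.6 mA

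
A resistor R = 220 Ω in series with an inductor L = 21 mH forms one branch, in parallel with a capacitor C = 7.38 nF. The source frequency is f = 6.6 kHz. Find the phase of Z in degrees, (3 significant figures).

ω = 2πf = 41470 rad/s
X_L = ωL = 871 Ω
X_C = 1/(ωC) = 3270 Ω
Branch 1 (R+jX_L): Z₁ = 220 + j871 Ω, |Z₁| = 898 Ω
Branch 2 (−jX_C): Z₂ = −j3270 Ω
Parallel: Z = Z₁Z₂/(Z₁+Z₂), |Z| = 1220 Ω, ∠Z = 70.6°

70.6°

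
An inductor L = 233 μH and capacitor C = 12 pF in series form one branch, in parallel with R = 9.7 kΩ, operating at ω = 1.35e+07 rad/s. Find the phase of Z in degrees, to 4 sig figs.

-72.67°

X_L = ωL = 3146 Ω
X_C = 1/(ωC) = 6173 Ω
Branch 1: Z₁ = R = 9700 Ω
Branch 2 (series LC): Z₂ = j(X_L − X_C) = −j3027 Ω
Parallel: Z = Z₁Z₂/(Z₁+Z₂), |Z| = 2890 Ω, ∠Z = -72.67°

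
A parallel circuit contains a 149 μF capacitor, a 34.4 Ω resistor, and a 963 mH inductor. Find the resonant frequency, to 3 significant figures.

ω₀ = 1/√(LC) = 1/√(0.963 × 0.000149) = 83.48 rad/s
f₀ = ω₀/(2π) = 13.3 Hz

13.3 Hz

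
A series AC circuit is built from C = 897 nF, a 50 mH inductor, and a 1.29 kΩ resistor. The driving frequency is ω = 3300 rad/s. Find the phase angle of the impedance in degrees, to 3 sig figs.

-7.63°

X_L = ωL = 165 Ω
X_C = 1/(ωC) = 338 Ω
Net reactance X = X_L − X_C = -173 Ω
Z = 1290 − j173 Ω
|Z| = √(1290² + 173²) = 1300 Ω
∠Z = arctan(-173/1290) = -7.63°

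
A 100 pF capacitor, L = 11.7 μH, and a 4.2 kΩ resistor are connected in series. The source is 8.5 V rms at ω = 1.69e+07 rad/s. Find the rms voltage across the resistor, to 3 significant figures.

8.46 V

X_L = ωL = 198 Ω
X_C = 1/(ωC) = 592 Ω
Net reactance X = X_L − X_C = -394 Ω
Z = 4200 − j394 Ω
|Z| = √(4200² + 394²) = 4220 Ω
I = V/|Z| = 2.01 mA
V_R = I·|Z_R| = 0.00201 × 4200 = 8.46 V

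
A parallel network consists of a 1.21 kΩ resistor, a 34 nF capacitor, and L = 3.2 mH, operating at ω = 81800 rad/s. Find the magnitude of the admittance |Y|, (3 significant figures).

1.33 mS

X_L = ωL = 262 Ω
X_C = 1/(ωC) = 360 Ω
Parallel: admittances add. Y = 1/R + 1/(jωL) + jωC
Y = (0.000826 − j0.00104) S
|Y| = 0.00133 S → |Z| = 1/|Y| = 753 Ω, ∠Z = −∠Y = 51.5°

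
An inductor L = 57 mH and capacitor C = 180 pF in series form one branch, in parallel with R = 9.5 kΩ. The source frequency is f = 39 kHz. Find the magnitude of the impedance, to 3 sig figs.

6420 Ω

ω = 2πf = 245000 rad/s
X_L = ωL = 14000 Ω
X_C = 1/(ωC) = 22700 Ω
Branch 1: Z₁ = R = 9500 Ω
Branch 2 (series LC): Z₂ = j(X_L − X_C) = −j8700 Ω
Parallel: Z = Z₁Z₂/(Z₁+Z₂), |Z| = 6420 Ω, ∠Z = -47.5°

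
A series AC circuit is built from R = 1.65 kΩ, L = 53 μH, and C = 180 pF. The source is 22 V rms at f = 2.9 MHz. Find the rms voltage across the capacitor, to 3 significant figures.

ω = 2πf = 1.822e+07 rad/s
X_L = ωL = 966 Ω
X_C = 1/(ωC) = 305 Ω
Net reactance X = X_L − X_C = 661 Ω
Z = 1650 + j661 Ω
|Z| = √(1650² + 661²) = 1780 Ω
I = V/|Z| = 12.4 mA
V_C = I·|Z_C| = 0.0124 × 305 = 3.77 V

3.77 V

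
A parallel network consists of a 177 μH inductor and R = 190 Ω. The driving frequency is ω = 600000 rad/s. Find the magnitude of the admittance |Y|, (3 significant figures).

X_L = ωL = 106 Ω
Parallel: admittances add. Y = 1/R + 1/(jωL)
Y = (0.00526 − j0.00942) S
|Y| = 0.0108 S → |Z| = 1/|Y| = 92.7 Ω, ∠Z = −∠Y = 60.8°

10.8 mS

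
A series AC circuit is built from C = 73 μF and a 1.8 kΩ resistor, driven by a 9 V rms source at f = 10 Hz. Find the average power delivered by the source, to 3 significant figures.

44.3 mW

ω = 2πf = 62.83 rad/s
X_C = 1/(ωC) = 218 Ω
Z = 1800 − j218 Ω
|Z| = √(1800² + 218²) = 1810 Ω
∠Z = arctan(-218/1800) = -6.91°
I = V/|Z| = 4.96 mA
P = VI cos φ = 9 × 0.00496 × cos(-6.91°) = 44.3 mW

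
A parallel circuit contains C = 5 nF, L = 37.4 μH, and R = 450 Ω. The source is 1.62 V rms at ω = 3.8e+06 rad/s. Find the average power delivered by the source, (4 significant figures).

X_L = ωL = 142.1 Ω
X_C = 1/(ωC) = 52.63 Ω
Parallel: admittances add. Y = 1/R + 1/(jωL) + jωC
Y = (0.002222 + j0.01196) S
|Y| = 0.01217 S → |Z| = 1/|Y| = 82.18 Ω, ∠Z = −∠Y = -79.48°
I = V/|Z| = 19.71 mA
P = VI cos φ = 1.62 × 0.01971 × cos(-79.48°) = 5.832 mW

5.832 mW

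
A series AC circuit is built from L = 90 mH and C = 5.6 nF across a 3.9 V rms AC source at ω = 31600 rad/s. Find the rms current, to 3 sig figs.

X_L = ωL = 2840 Ω
X_C = 1/(ωC) = 5650 Ω
Net reactance X = X_L − X_C = -2810 Ω
Z = − j2810 Ω
|Z| = √(0² + 2810²) = 2810 Ω
I = V/|Z| = 3.9/2810 = 1.39 mA

1.39 mA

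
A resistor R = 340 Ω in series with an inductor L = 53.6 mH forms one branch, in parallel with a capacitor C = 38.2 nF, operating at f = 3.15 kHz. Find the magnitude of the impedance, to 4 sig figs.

3434 Ω

ω = 2πf = 19790 rad/s
X_L = ωL = 1061 Ω
X_C = 1/(ωC) = 1323 Ω
Branch 1 (R+jX_L): Z₁ = 340.0 + j1061 Ω, |Z₁| = 1114 Ω
Branch 2 (−jX_C): Z₂ = −j1323 Ω
Parallel: Z = Z₁Z₂/(Z₁+Z₂), |Z| = 3434 Ω, ∠Z = 19.83°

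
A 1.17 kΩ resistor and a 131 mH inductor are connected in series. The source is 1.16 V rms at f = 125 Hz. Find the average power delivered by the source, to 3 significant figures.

1.14 mW

ω = 2πf = 785.4 rad/s
X_L = ωL = 103 Ω
Z = 1170 + j103 Ω
|Z| = √(1170² + 103²) = 1170 Ω
∠Z = arctan(103/1170) = 5.03°
I = V/|Z| = 988 μA
P = VI cos φ = 1.16 × 0.000988 × cos(5.03°) = 1.14 mW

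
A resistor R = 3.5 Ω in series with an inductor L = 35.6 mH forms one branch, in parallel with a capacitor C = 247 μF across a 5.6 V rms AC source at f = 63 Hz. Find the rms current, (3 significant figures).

197 mA

ω = 2πf = 395.8 rad/s
X_L = ωL = 14.1 Ω
X_C = 1/(ωC) = 10.2 Ω
Branch 1 (R+jX_L): Z₁ = 3.50 + j14.1 Ω, |Z₁| = 14.5 Ω
Branch 2 (−jX_C): Z₂ = −j10.2 Ω
Parallel: Z = Z₁Z₂/(Z₁+Z₂), |Z| = 28.5 Ω, ∠Z = -61.8°
I = V/|Z| = 5.6/28.5 = 197 mA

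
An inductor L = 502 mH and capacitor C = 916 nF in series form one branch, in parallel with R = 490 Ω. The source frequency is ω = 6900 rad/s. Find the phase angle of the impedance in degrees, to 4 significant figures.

8.432°

X_L = ωL = 3464 Ω
X_C = 1/(ωC) = 158.2 Ω
Branch 1: Z₁ = R = 490.0 Ω
Branch 2 (series LC): Z₂ = j(X_L − X_C) = j3306 Ω
Parallel: Z = Z₁Z₂/(Z₁+Z₂), |Z| = 484.7 Ω, ∠Z = 8.432°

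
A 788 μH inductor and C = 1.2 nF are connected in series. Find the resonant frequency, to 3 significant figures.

ω₀ = 1/√(LC) = 1/√(0.000788 × 1.2e-09) = 1.028e+06 rad/s
f₀ = ω₀/(2π) = 164 kHz

164 kHz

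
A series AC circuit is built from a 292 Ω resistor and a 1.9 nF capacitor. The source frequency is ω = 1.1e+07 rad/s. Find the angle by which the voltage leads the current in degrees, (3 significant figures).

-9.31°

X_C = 1/(ωC) = 47.8 Ω
Z = 292 − j47.8 Ω
|Z| = √(292² + 47.8²) = 296 Ω
∠Z = arctan(-47.8/292) = -9.31°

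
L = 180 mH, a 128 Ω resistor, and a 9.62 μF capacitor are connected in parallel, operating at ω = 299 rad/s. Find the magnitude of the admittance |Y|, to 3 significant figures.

17.5 mS

X_L = ωL = 53.8 Ω
X_C = 1/(ωC) = 348 Ω
Parallel: admittances add. Y = 1/R + 1/(jωL) + jωC
Y = (0.00781 − j0.0157) S
|Y| = 0.0175 S → |Z| = 1/|Y| = 57.0 Ω, ∠Z = −∠Y = 63.6°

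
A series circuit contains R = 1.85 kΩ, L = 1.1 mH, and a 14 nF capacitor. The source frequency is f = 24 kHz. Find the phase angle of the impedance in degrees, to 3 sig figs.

-9.45°

ω = 2πf = 150800 rad/s
X_L = ωL = 166 Ω
X_C = 1/(ωC) = 474 Ω
Net reactance X = X_L − X_C = -308 Ω
Z = 1850 − j308 Ω
|Z| = √(1850² + 308²) = 1880 Ω
∠Z = arctan(-308/1850) = -9.45°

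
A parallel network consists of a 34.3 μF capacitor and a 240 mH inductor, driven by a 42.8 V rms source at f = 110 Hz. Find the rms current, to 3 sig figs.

ω = 2πf = 691.2 rad/s
X_L = ωL = 166 Ω
X_C = 1/(ωC) = 42.2 Ω
Parallel: admittances add. Y = 1/(jωL) + jωC
Y = (0 + j0.0177) S
|Y| = 0.0177 S → |Z| = 1/|Y| = 56.6 Ω, ∠Z = −∠Y = -90.0°
I = V/|Z| = 42.8/56.6 = 757 mA

757 mA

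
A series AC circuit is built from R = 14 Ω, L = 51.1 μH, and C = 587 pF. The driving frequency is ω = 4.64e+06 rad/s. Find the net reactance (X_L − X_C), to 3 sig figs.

-130 Ω

X_L = ωL = 237 Ω
X_C = 1/(ωC) = 367 Ω
X = 237 − 367 = -130 Ω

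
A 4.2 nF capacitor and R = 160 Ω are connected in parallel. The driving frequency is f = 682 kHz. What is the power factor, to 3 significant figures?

0.328

ω = 2πf = 4.285e+06 rad/s
X_C = 1/(ωC) = 55.6 Ω
Parallel: admittances add. Y = 1/R + jωC
Y = (0.00625 + j0.0180) S
|Y| = 0.0191 S → |Z| = 1/|Y| = 52.5 Ω, ∠Z = −∠Y = -70.8°
cos φ = cos(-70.8°) = 0.328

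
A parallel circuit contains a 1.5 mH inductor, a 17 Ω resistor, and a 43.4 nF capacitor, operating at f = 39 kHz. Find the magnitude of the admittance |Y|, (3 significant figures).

ω = 2πf = 245000 rad/s
X_L = ωL = 368 Ω
X_C = 1/(ωC) = 94.0 Ω
Parallel: admittances add. Y = 1/R + 1/(jωL) + jωC
Y = (0.0588 + j0.00791) S
|Y| = 0.0594 S → |Z| = 1/|Y| = 16.8 Ω, ∠Z = −∠Y = -7.66°

59.4 mS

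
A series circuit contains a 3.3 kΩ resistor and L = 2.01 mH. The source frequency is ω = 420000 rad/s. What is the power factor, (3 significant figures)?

X_L = ωL = 844 Ω
Z = 3300 + j844 Ω
|Z| = √(3300² + 844²) = 3410 Ω
∠Z = arctan(844/3300) = 14.3°
cos φ = cos(14.3°) = 0.969

0.969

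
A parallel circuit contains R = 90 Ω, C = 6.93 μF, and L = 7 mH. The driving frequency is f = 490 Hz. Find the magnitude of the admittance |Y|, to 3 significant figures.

ω = 2πf = 3079 rad/s
X_L = ωL = 21.6 Ω
X_C = 1/(ωC) = 46.9 Ω
Parallel: admittances add. Y = 1/R + 1/(jωL) + jωC
Y = (0.0111 − j0.0251) S
|Y| = 0.0274 S → |Z| = 1/|Y| = 36.5 Ω, ∠Z = −∠Y = 66.1°

27.4 mS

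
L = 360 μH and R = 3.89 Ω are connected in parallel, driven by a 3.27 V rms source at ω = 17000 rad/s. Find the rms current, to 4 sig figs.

X_L = ωL = 6.120 Ω
Parallel: admittances add. Y = 1/R + 1/(jωL)
Y = (0.2571 − j0.1634) S
|Y| = 0.3046 S → |Z| = 1/|Y| = 3.283 Ω, ∠Z = −∠Y = 32.44°
I = V/|Z| = 3.27/3.283 = 996.1 mA

996.1 mA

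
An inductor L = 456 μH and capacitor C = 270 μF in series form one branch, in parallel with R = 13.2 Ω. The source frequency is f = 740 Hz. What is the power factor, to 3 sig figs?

0.0998

ω = 2πf = 4650 rad/s
X_L = ωL = 2.12 Ω
X_C = 1/(ωC) = 0.797 Ω
Branch 1: Z₁ = R = 13.2 Ω
Branch 2 (series LC): Z₂ = j(X_L − X_C) = j1.32 Ω
Parallel: Z = Z₁Z₂/(Z₁+Z₂), |Z| = 1.32 Ω, ∠Z = 84.3°
cos φ = cos(84.3°) = 0.0998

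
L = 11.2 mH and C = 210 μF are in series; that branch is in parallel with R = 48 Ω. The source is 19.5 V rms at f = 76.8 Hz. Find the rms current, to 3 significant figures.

ω = 2πf = 482.5 rad/s
X_L = ωL = 5.40 Ω
X_C = 1/(ωC) = 9.87 Ω
Branch 1: Z₁ = R = 48.0 Ω
Branch 2 (series LC): Z₂ = j(X_L − X_C) = −j4.46 Ω
Parallel: Z = Z₁Z₂/(Z₁+Z₂), |Z| = 4.44 Ω, ∠Z = -84.7°
I = V/|Z| = 19.5/4.44 = 4.39 A

4.39 A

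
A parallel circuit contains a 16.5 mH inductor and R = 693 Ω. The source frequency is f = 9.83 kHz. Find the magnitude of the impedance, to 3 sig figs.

ω = 2πf = 61760 rad/s
X_L = ωL = 1020 Ω
Parallel: admittances add. Y = 1/R + 1/(jωL)
Y = (0.00144 − j0.000981) S
|Y| = 0.00175 S → |Z| = 1/|Y| = 573 Ω, ∠Z = −∠Y = 34.2°

573 Ω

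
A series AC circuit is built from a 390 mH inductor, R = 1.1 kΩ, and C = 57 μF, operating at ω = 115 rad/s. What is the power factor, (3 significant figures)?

0.995

X_L = ωL = 44.9 Ω
X_C = 1/(ωC) = 153 Ω
Net reactance X = X_L − X_C = -108 Ω
Z = 1100 − j108 Ω
|Z| = √(1100² + 108²) = 1110 Ω
∠Z = arctan(-108/1100) = -5.59°
cos φ = cos(-5.59°) = 0.995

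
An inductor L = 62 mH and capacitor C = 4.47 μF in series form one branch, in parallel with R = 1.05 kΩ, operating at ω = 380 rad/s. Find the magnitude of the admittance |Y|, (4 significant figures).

2.009 mS

X_L = ωL = 23.56 Ω
X_C = 1/(ωC) = 588.7 Ω
Branch 1: Z₁ = R = 1050 Ω
Branch 2 (series LC): Z₂ = j(X_L − X_C) = −j565.2 Ω
Parallel: Z = Z₁Z₂/(Z₁+Z₂), |Z| = 497.7 Ω, ∠Z = -61.71°
|Y| = 1/|Z| = 2.009 mS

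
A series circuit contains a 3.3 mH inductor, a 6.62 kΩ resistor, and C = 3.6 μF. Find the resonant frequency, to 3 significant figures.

ω₀ = 1/√(LC) = 1/√(0.0033 × 3.6e-06) = 9175 rad/s
f₀ = ω₀/(2π) = 1.46 kHz

1.46 kHz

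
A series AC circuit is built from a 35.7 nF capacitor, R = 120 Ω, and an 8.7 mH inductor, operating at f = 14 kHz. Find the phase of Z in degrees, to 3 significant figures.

75.0°

ω = 2πf = 87960 rad/s
X_L = ωL = 765 Ω
X_C = 1/(ωC) = 318 Ω
Net reactance X = X_L − X_C = 447 Ω
Z = 120 + j447 Ω
|Z| = √(120² + 447²) = 463 Ω
∠Z = arctan(447/120) = 75.0°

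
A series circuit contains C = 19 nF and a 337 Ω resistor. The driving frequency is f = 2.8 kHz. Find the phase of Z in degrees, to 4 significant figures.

-83.57°

ω = 2πf = 17590 rad/s
X_C = 1/(ωC) = 2992 Ω
Z = 337.0 − j2992 Ω
|Z| = √(337.0² + 2992²) = 3011 Ω
∠Z = arctan(-2992/337.0) = -83.57°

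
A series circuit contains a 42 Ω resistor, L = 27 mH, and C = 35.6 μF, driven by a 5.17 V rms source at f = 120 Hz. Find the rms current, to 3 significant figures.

ω = 2πf = 754.0 rad/s
X_L = ωL = 20.4 Ω
X_C = 1/(ωC) = 37.3 Ω
Net reactance X = X_L − X_C = -16.9 Ω
Z = 42.0 − j16.9 Ω
|Z| = √(42.0² + 16.9²) = 45.3 Ω
I = V/|Z| = 5.17/45.3 = 114 mA

114 mA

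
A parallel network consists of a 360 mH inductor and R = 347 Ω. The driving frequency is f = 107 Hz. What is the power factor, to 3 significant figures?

0.572

ω = 2πf = 672.3 rad/s
X_L = ωL = 242 Ω
Parallel: admittances add. Y = 1/R + 1/(jωL)
Y = (0.00288 − j0.00413) S
|Y| = 0.00504 S → |Z| = 1/|Y| = 199 Ω, ∠Z = −∠Y = 55.1°
cos φ = cos(55.1°) = 0.572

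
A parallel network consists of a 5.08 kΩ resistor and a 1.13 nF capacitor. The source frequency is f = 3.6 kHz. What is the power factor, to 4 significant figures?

0.9917

ω = 2πf = 22620 rad/s
X_C = 1/(ωC) = 39120 Ω
Parallel: admittances add. Y = 1/R + jωC
Y = (0.0001969 + j2.556e-05) S
|Y| = 0.0001985 S → |Z| = 1/|Y| = 5038 Ω, ∠Z = −∠Y = -7.398°
cos φ = cos(-7.398°) = 0.9917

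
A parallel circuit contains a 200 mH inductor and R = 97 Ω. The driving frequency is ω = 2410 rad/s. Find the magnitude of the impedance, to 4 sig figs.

X_L = ωL = 482.0 Ω
Parallel: admittances add. Y = 1/R + 1/(jωL)
Y = (0.01031 − j0.002075) S
|Y| = 0.01052 S → |Z| = 1/|Y| = 95.09 Ω, ∠Z = −∠Y = 11.38°

95.09 Ω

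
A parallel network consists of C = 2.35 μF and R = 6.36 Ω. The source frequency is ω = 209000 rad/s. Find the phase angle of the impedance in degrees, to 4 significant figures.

-72.25°

X_C = 1/(ωC) = 2.036 Ω
Parallel: admittances add. Y = 1/R + jωC
Y = (0.1572 + j0.4911) S
|Y| = 0.5157 S → |Z| = 1/|Y| = 1.939 Ω, ∠Z = −∠Y = -72.25°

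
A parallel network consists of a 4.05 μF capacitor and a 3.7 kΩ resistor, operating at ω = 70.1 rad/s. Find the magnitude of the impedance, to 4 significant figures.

2551 Ω

X_C = 1/(ωC) = 3522 Ω
Parallel: admittances add. Y = 1/R + jωC
Y = (0.0002703 + j0.0002839) S
|Y| = 0.0003920 S → |Z| = 1/|Y| = 2551 Ω, ∠Z = −∠Y = -46.41°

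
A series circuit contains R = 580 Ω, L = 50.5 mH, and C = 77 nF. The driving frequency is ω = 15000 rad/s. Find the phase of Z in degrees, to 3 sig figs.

X_L = ωL = 758 Ω
X_C = 1/(ωC) = 866 Ω
Net reactance X = X_L − X_C = -108 Ω
Z = 580 − j108 Ω
|Z| = √(580² + 108²) = 590 Ω
∠Z = arctan(-108/580) = -10.6°

-10.6°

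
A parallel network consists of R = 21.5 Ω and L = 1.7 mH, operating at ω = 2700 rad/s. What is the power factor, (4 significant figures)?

0.2088

X_L = ωL = 4.590 Ω
Parallel: admittances add. Y = 1/R + 1/(jωL)
Y = (0.04651 − j0.2179) S
|Y| = 0.2228 S → |Z| = 1/|Y| = 4.489 Ω, ∠Z = −∠Y = 77.95°
cos φ = cos(77.95°) = 0.2088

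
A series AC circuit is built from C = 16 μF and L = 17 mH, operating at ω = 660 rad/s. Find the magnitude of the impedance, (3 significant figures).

83.5 Ω

X_L = ωL = 11.2 Ω
X_C = 1/(ωC) = 94.7 Ω
Net reactance X = X_L − X_C = -83.5 Ω
Z = − j83.5 Ω
|Z| = √(0² + 83.5²) = 83.5 Ω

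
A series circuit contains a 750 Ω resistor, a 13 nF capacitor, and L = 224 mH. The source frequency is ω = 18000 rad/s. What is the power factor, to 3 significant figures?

0.952

X_L = ωL = 4030 Ω
X_C = 1/(ωC) = 4270 Ω
Net reactance X = X_L − X_C = -242 Ω
Z = 750 − j242 Ω
|Z| = √(750² + 242²) = 788 Ω
∠Z = arctan(-242/750) = -17.8°
cos φ = cos(-17.8°) = 0.952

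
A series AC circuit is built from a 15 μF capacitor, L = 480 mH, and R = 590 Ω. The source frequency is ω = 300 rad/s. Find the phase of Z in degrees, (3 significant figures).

X_L = ωL = 144 Ω
X_C = 1/(ωC) = 222 Ω
Net reactance X = X_L − X_C = -78.2 Ω
Z = 590 − j78.2 Ω
|Z| = √(590² + 78.2²) = 595 Ω
∠Z = arctan(-78.2/590) = -7.55°

-7.55°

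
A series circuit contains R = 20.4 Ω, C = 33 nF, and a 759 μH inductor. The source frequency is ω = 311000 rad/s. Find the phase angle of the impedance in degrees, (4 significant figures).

81.63°

X_L = ωL = 236.0 Ω
X_C = 1/(ωC) = 97.44 Ω
Net reactance X = X_L − X_C = 138.6 Ω
Z = 20.40 + j138.6 Ω
|Z| = √(20.40² + 138.6²) = 140.1 Ω
∠Z = arctan(138.6/20.40) = 81.63°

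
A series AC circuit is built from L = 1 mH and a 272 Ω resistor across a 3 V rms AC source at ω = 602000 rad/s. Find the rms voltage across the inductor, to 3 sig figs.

X_L = ωL = 602 Ω
Z = 272 + j602 Ω
|Z| = √(272² + 602²) = 661 Ω
I = V/|Z| = 4.54 mA
V_L = I·|Z_L| = 0.00454 × 602 = 2.73 V

2.73 V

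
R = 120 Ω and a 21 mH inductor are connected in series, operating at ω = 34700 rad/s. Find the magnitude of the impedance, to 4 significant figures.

738.5 Ω

X_L = ωL = 728.7 Ω
Z = 120.0 + j728.7 Ω
|Z| = √(120.0² + 728.7²) = 738.5 Ω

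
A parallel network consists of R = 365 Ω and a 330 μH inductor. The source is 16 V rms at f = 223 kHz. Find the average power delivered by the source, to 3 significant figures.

ω = 2πf = 1.401e+06 rad/s
X_L = ωL = 462 Ω
Parallel: admittances add. Y = 1/R + 1/(jωL)
Y = (0.00274 − j0.00216) S
|Y| = 0.00349 S → |Z| = 1/|Y| = 286 Ω, ∠Z = −∠Y = 38.3°
I = V/|Z| = 55.8 mA
P = VI cos φ = 16 × 0.0558 × cos(38.3°) = 701 mW

701 mW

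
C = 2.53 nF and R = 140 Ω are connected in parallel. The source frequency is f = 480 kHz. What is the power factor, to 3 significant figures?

ω = 2πf = 3.016e+06 rad/s
X_C = 1/(ωC) = 131 Ω
Parallel: admittances add. Y = 1/R + jωC
Y = (0.00714 + j0.00763) S
|Y| = 0.0105 S → |Z| = 1/|Y| = 95.7 Ω, ∠Z = −∠Y = -46.9°
cos φ = cos(-46.9°) = 0.683

0.683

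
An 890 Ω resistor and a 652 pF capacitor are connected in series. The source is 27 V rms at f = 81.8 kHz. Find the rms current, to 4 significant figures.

8.670 mA

ω = 2πf = 514000 rad/s
X_C = 1/(ωC) = 2984 Ω
Z = 890.0 − j2984 Ω
|Z| = √(890.0² + 2984²) = 3114 Ω
I = V/|Z| = 27/3114 = 8.670 mA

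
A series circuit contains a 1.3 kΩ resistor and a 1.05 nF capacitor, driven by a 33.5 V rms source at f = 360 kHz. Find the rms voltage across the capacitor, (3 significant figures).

10.3 V

ω = 2πf = 2.262e+06 rad/s
X_C = 1/(ωC) = 421 Ω
Z = 1300 − j421 Ω
|Z| = √(1300² + 421²) = 1370 Ω
I = V/|Z| = 24.5 mA
V_C = I·|Z_C| = 0.0245 × 421 = 10.3 V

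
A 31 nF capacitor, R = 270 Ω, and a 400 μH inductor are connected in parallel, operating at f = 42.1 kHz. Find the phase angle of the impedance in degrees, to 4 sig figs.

18.66°

ω = 2πf = 264500 rad/s
X_L = ωL = 105.8 Ω
X_C = 1/(ωC) = 121.9 Ω
Parallel: admittances add. Y = 1/R + 1/(jωL) + jωC
Y = (0.003704 − j0.001251) S
|Y| = 0.003909 S → |Z| = 1/|Y| = 255.8 Ω, ∠Z = −∠Y = 18.66°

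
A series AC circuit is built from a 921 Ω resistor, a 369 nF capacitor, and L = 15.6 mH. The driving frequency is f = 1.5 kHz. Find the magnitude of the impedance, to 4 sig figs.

ω = 2πf = 9425 rad/s
X_L = ωL = 147.0 Ω
X_C = 1/(ωC) = 287.5 Ω
Net reactance X = X_L − X_C = -140.5 Ω
Z = 921.0 − j140.5 Ω
|Z| = √(921.0² + 140.5²) = 931.7 Ω

931.7 Ω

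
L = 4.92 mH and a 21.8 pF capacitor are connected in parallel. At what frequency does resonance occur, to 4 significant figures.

486.0 kHz

ω₀ = 1/√(LC) = 1/√(0.00492 × 2.18e-11) = 3.053e+06 rad/s
f₀ = ω₀/(2π) = 486.0 kHz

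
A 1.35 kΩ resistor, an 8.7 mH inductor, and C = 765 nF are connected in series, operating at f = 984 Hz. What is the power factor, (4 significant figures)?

ω = 2πf = 6183 rad/s
X_L = ωL = 53.79 Ω
X_C = 1/(ωC) = 211.4 Ω
Net reactance X = X_L − X_C = -157.6 Ω
Z = 1350 − j157.6 Ω
|Z| = √(1350² + 157.6²) = 1359 Ω
∠Z = arctan(-157.6/1350) = -6.660°
cos φ = cos(-6.660°) = 0.9933

0.9933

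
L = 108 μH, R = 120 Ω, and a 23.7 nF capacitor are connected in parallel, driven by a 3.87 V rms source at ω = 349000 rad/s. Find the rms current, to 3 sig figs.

X_L = ωL = 37.7 Ω
X_C = 1/(ωC) = 121 Ω
Parallel: admittances add. Y = 1/R + 1/(jωL) + jωC
Y = (0.00833 − j0.0183) S
|Y| = 0.0201 S → |Z| = 1/|Y| = 49.8 Ω, ∠Z = −∠Y = 65.5°
I = V/|Z| = 3.87/49.8 = 77.7 mA

77.7 mA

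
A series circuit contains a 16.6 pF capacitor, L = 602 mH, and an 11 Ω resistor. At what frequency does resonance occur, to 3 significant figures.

ω₀ = 1/√(LC) = 1/√(0.602 × 1.66e-11) = 316300 rad/s
f₀ = ω₀/(2π) = 50.3 kHz

50.3 kHz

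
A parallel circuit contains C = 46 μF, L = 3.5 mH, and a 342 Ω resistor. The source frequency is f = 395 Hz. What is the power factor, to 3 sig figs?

0.951

ω = 2πf = 2482 rad/s
X_L = ωL = 8.69 Ω
X_C = 1/(ωC) = 8.76 Ω
Parallel: admittances add. Y = 1/R + 1/(jωL) + jωC
Y = (0.00292 − j0.000956) S
|Y| = 0.00308 S → |Z| = 1/|Y| = 325 Ω, ∠Z = −∠Y = 18.1°
cos φ = cos(18.1°) = 0.951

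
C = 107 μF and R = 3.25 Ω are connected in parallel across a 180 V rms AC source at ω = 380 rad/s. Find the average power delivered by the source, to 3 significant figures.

9.97 kW

X_C = 1/(ωC) = 24.6 Ω
Parallel: admittances add. Y = 1/R + jωC
Y = (0.308 + j0.0407) S
|Y| = 0.310 S → |Z| = 1/|Y| = 3.22 Ω, ∠Z = −∠Y = -7.53°
I = V/|Z| = 55.9 A
P = VI cos φ = 180 × 55.9 × cos(-7.53°) = 9.97 kW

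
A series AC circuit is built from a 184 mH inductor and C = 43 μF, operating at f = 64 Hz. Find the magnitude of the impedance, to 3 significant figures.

ω = 2πf = 402.1 rad/s
X_L = ωL = 74.0 Ω
X_C = 1/(ωC) = 57.8 Ω
Net reactance X = X_L − X_C = 16.2 Ω
Z = j16.2 Ω
|Z| = √(0² + 16.2²) = 16.2 Ω

16.2 Ω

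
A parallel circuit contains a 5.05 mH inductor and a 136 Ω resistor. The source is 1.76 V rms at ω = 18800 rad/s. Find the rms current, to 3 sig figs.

X_L = ωL = 94.9 Ω
Parallel: admittances add. Y = 1/R + 1/(jωL)
Y = (0.00735 − j0.0105) S
|Y| = 0.0128 S → |Z| = 1/|Y| = 77.8 Ω, ∠Z = −∠Y = 55.1°
I = V/|Z| = 1.76/77.8 = 22.6 mA

22.6 mA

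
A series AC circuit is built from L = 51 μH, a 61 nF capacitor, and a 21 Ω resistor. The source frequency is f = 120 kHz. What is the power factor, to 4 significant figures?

ω = 2πf = 754000 rad/s
X_L = ωL = 38.45 Ω
X_C = 1/(ωC) = 21.74 Ω
Net reactance X = X_L − X_C = 16.71 Ω
Z = 21.00 + j16.71 Ω
|Z| = √(21.00² + 16.71²) = 26.84 Ω
∠Z = arctan(16.71/21.00) = 38.51°
cos φ = cos(38.51°) = 0.7825

0.7825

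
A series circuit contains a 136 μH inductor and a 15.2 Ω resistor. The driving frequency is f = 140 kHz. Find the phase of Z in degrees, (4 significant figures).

82.76°

ω = 2πf = 879600 rad/s
X_L = ωL = 119.6 Ω
Z = 15.20 + j119.6 Ω
|Z| = √(15.20² + 119.6²) = 120.6 Ω
∠Z = arctan(119.6/15.20) = 82.76°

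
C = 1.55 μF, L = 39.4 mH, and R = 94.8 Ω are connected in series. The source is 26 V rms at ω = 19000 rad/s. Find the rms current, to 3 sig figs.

X_L = ωL = 749 Ω
X_C = 1/(ωC) = 34.0 Ω
Net reactance X = X_L − X_C = 715 Ω
Z = 94.8 + j715 Ω
|Z| = √(94.8² + 715²) = 721 Ω
I = V/|Z| = 26/721 = 36.1 mA

36.1 mA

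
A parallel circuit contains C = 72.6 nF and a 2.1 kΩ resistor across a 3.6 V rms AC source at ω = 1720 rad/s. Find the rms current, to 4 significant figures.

1.772 mA

X_C = 1/(ωC) = 8008 Ω
Parallel: admittances add. Y = 1/R + jωC
Y = (0.0004762 + j0.0001249) S
|Y| = 0.0004923 S → |Z| = 1/|Y| = 2031 Ω, ∠Z = −∠Y = -14.69°
I = V/|Z| = 3.6/2031 = 1.772 mA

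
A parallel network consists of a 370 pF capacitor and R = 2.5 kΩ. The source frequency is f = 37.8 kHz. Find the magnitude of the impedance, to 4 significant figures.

2442 Ω

ω = 2πf = 237500 rad/s
X_C = 1/(ωC) = 11380 Ω
Parallel: admittances add. Y = 1/R + jωC
Y = (0.0004000 + j8.788e-05) S
|Y| = 0.0004095 S → |Z| = 1/|Y| = 2442 Ω, ∠Z = −∠Y = -12.39°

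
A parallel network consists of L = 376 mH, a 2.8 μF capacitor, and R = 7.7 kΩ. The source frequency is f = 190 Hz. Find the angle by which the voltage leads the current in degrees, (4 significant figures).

ω = 2πf = 1194 rad/s
X_L = ωL = 448.9 Ω
X_C = 1/(ωC) = 299.2 Ω
Parallel: admittances add. Y = 1/R + 1/(jωL) + jωC
Y = (0.0001299 + j0.001115) S
|Y| = 0.001122 S → |Z| = 1/|Y| = 891.0 Ω, ∠Z = −∠Y = -83.36°

-83.36°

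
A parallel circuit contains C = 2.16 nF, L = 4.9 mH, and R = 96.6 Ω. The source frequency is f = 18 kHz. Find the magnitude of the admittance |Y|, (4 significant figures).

10.47 mS

ω = 2πf = 113100 rad/s
X_L = ωL = 554.2 Ω
X_C = 1/(ωC) = 4093 Ω
Parallel: admittances add. Y = 1/R + 1/(jωL) + jωC
Y = (0.01035 − j0.001560) S
|Y| = 0.01047 S → |Z| = 1/|Y| = 95.52 Ω, ∠Z = −∠Y = 8.571°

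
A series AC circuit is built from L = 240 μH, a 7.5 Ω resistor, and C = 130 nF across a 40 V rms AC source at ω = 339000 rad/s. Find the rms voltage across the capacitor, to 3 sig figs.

X_L = ωL = 81.4 Ω
X_C = 1/(ωC) = 22.7 Ω
Net reactance X = X_L − X_C = 58.7 Ω
Z = 7.50 + j58.7 Ω
|Z| = √(7.50² + 58.7²) = 59.1 Ω
I = V/|Z| = 676 mA
V_C = I·|Z_C| = 0.676 × 22.7 = 15.3 V

15.3 V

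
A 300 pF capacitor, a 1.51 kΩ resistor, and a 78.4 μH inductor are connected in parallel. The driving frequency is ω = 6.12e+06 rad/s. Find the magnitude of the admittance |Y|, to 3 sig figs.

707 μS

X_L = ωL = 480 Ω
X_C = 1/(ωC) = 545 Ω
Parallel: admittances add. Y = 1/R + 1/(jωL) + jωC
Y = (0.000662 − j0.000248) S
|Y| = 0.000707 S → |Z| = 1/|Y| = 1410 Ω, ∠Z = −∠Y = 20.5°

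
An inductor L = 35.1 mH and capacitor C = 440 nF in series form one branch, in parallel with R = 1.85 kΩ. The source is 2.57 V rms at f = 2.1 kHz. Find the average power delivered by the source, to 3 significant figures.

3.57 mW

ω = 2πf = 13190 rad/s
X_L = ωL = 463 Ω
X_C = 1/(ωC) = 172 Ω
Branch 1: Z₁ = R = 1850 Ω
Branch 2 (series LC): Z₂ = j(X_L − X_C) = j291 Ω
Parallel: Z = Z₁Z₂/(Z₁+Z₂), |Z| = 287 Ω, ∠Z = 81.1°
I = V/|Z| = 8.94 mA
P = VI cos φ = 2.57 × 0.00894 × cos(81.1°) = 3.57 mW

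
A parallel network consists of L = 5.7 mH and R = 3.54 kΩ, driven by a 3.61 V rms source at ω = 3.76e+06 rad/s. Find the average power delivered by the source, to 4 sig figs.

X_L = ωL = 21430 Ω
Parallel: admittances add. Y = 1/R + 1/(jωL)
Y = (0.0002825 − j4.666e-05) S
|Y| = 0.0002863 S → |Z| = 1/|Y| = 3493 Ω, ∠Z = −∠Y = 9.379°
I = V/|Z| = 1.034 mA
P = VI cos φ = 3.61 × 0.001034 × cos(9.379°) = 3.681 mW

3.681 mW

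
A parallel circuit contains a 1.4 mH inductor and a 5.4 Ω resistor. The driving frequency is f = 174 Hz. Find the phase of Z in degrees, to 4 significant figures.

74.18°

ω = 2πf = 1093 rad/s
X_L = ωL = 1.531 Ω
Parallel: admittances add. Y = 1/R + 1/(jωL)
Y = (0.1852 − j0.6533) S
|Y| = 0.6791 S → |Z| = 1/|Y| = 1.473 Ω, ∠Z = −∠Y = 74.18°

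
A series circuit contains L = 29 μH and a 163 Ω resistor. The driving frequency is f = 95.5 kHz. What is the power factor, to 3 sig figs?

0.994

ω = 2πf = 600000 rad/s
X_L = ωL = 17.4 Ω
Z = 163 + j17.4 Ω
|Z| = √(163² + 17.4²) = 164 Ω
∠Z = arctan(17.4/163) = 6.09°
cos φ = cos(6.09°) = 0.994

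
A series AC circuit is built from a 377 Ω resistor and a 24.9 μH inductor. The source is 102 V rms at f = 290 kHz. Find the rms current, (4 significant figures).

ω = 2πf = 1.822e+06 rad/s
X_L = ωL = 45.37 Ω
Z = 377.0 + j45.37 Ω
|Z| = √(377.0² + 45.37²) = 379.7 Ω
I = V/|Z| = 102/379.7 = 268.6 mA

268.6 mA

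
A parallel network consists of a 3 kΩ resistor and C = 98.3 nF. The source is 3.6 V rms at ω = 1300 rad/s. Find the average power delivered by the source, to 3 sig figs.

4.32 mW

X_C = 1/(ωC) = 7830 Ω
Parallel: admittances add. Y = 1/R + jωC
Y = (0.000333 + j0.000128) S
|Y| = 0.000357 S → |Z| = 1/|Y| = 2800 Ω, ∠Z = −∠Y = -21.0°
I = V/|Z| = 1.29 mA
P = VI cos φ = 3.6 × 0.00129 × cos(-21.0°) = 4.32 mW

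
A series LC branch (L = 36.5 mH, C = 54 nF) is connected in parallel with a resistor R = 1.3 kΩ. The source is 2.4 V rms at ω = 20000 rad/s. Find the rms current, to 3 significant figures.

X_L = ωL = 730 Ω
X_C = 1/(ωC) = 926 Ω
Branch 1: Z₁ = R = 1300 Ω
Branch 2 (series LC): Z₂ = j(X_L − X_C) = −j196 Ω
Parallel: Z = Z₁Z₂/(Z₁+Z₂), |Z| = 194 Ω, ∠Z = -81.4°
I = V/|Z| = 2.4/194 = 12.4 mA

12.4 mA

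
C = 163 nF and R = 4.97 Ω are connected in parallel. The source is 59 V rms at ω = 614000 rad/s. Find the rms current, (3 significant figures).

X_C = 1/(ωC) = 9.99 Ω
Parallel: admittances add. Y = 1/R + jωC
Y = (0.201 + j0.100) S
|Y| = 0.225 S → |Z| = 1/|Y| = 4.45 Ω, ∠Z = −∠Y = -26.4°
I = V/|Z| = 59/4.45 = 13.3 A

13.3 A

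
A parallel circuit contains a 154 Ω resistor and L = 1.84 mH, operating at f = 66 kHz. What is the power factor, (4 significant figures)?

ω = 2πf = 414700 rad/s
X_L = ωL = 763.0 Ω
Parallel: admittances add. Y = 1/R + 1/(jωL)
Y = (0.006494 − j0.001311) S
|Y| = 0.006624 S → |Z| = 1/|Y| = 151.0 Ω, ∠Z = −∠Y = 11.41°
cos φ = cos(11.41°) = 0.9802

0.9802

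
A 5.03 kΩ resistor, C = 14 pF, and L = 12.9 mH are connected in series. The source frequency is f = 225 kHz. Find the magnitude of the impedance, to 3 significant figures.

ω = 2πf = 1.414e+06 rad/s
X_L = ωL = 18200 Ω
X_C = 1/(ωC) = 50500 Ω
Net reactance X = X_L − X_C = -32300 Ω
Z = 5030 − j32300 Ω
|Z| = √(5030² + 32300²) = 32700 Ω

32700 Ω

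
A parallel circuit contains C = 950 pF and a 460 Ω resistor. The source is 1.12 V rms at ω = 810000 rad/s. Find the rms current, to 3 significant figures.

2.58 mA

X_C = 1/(ωC) = 1300 Ω
Parallel: admittances add. Y = 1/R + jωC
Y = (0.00217 + j0.000770) S
|Y| = 0.00231 S → |Z| = 1/|Y| = 434 Ω, ∠Z = −∠Y = -19.5°
I = V/|Z| = 1.12/434 = 2.58 mA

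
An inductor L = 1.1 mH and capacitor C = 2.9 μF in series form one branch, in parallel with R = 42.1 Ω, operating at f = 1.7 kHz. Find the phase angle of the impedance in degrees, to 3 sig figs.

ω = 2πf = 10680 rad/s
X_L = ωL = 11.7 Ω
X_C = 1/(ωC) = 32.3 Ω
Branch 1: Z₁ = R = 42.1 Ω
Branch 2 (series LC): Z₂ = j(X_L − X_C) = −j20.5 Ω
Parallel: Z = Z₁Z₂/(Z₁+Z₂), |Z| = 18.5 Ω, ∠Z = -64.0°

-64.0°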